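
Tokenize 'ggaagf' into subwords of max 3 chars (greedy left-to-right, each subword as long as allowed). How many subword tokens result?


'ggaagf' has 6 characters.
Chunking with max size 3:
  Chunk 1: 'gga' (positions 0-2)
  Chunk 2: 'agf' (positions 3-5)
Total chunks: ceil(6 / 3) = 2

2


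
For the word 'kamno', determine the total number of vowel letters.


Scanning each character of 'kamno':
  Position 1: 'k' -> consonant (running count: 0)
  Position 2: 'a' -> vowel (running count: 1)
  Position 3: 'm' -> consonant (running count: 1)
  Position 4: 'n' -> consonant (running count: 1)
  Position 5: 'o' -> vowel (running count: 2)
Total vowels: 2

2


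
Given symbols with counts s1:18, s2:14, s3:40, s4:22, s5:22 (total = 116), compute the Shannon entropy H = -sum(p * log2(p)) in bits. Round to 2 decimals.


Computing entropy H = -sum(p_i * log2(p_i)):
  s1: p = 18/116 = 0.1552, -p*log2(p) = 0.4171
  s2: p = 14/116 = 0.1207, -p*log2(p) = 0.3682
  s3: p = 40/116 = 0.3448, -p*log2(p) = 0.5297
  s4: p = 22/116 = 0.1897, -p*log2(p) = 0.4549
  s5: p = 22/116 = 0.1897, -p*log2(p) = 0.4549
H = sum of terms = 2.2248
Rounded to 2 decimals: 2.22

2.22


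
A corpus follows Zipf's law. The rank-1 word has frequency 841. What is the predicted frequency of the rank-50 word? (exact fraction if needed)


Zipf's law: freq(rank) = f1 / rank
f1 = 841, rank = 50
freq = 841 / 50
GCD(841, 50) = 1
Simplified: 841/50

841/50


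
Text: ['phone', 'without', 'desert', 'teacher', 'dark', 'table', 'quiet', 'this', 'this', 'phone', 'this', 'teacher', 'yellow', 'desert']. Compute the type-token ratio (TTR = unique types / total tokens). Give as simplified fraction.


Tokens: 14
Unique types: ('dark', 'desert', 'phone', 'quiet', 'table', 'teacher', 'this', 'without', 'yellow') = 9
TTR = 9/14
Already in lowest terms.

9/14


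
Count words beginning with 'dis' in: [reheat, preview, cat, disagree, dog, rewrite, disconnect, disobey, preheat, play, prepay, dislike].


Checking each word for prefix 'dis':
  'reheat' -> no (count: 0)
  'preview' -> no (count: 0)
  'cat' -> no (count: 0)
  'disagree' -> YES, starts with 'dis' (count: 1)
  'dog' -> no (count: 1)
  'rewrite' -> no (count: 1)
  'disconnect' -> YES, starts with 'dis' (count: 2)
  'disobey' -> YES, starts with 'dis' (count: 3)
  'preheat' -> no (count: 3)
  'play' -> no (count: 3)
  'prepay' -> no (count: 3)
  'dislike' -> YES, starts with 'dis' (count: 4)
Total with prefix 'dis': 4

4


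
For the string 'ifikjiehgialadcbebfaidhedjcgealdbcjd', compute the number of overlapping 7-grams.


String 'ifikjiehgialadcbebfaidhedjcgealdbcjd' has length L = 36.
Number of overlapping n-grams = L - n + 1
Substituting: 36 - 7 + 1 = 30

30


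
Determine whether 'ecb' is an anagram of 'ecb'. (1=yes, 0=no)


Sort characters of 'ecb': 'bce'
Sort characters of 'ecb': 'bce'
Sorted forms match -> they ARE anagrams
Result: 1

1


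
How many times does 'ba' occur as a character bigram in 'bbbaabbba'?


Scanning 'bbbaabbba' for bigram 'ba':
  Position 0: 'bb' -> no
  Position 1: 'bb' -> no
  Position 2: 'ba' -> MATCH
  Position 3: 'aa' -> no
  Position 4: 'ab' -> no
  Position 5: 'bb' -> no
  Position 6: 'bb' -> no
  Position 7: 'ba' -> MATCH
Total matches: 2

2


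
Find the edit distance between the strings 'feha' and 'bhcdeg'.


Building DP table for s1='feha' (len 4) and s2='bhcdeg' (len 6):
       b  h  c  d  e  g
    0  1  2  3  4  5  6
  f 1  1  2  3  4  5  6
  e 2  2  2  3  4  4  5
  h 3  3  2  3  4  5  5
  a 4  4  3  3  4  5  6
Edit distance = dp[4][6] = 6

6


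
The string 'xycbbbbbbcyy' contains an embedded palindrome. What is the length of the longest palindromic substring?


Scanning 'xycbbbbbbcyy' for palindromic substrings.
Substring at positions 1-10: 'ycbbbbbbcy'.
Check: reverse('ycbbbbbbcy') = 'ycbbbbbbcy' -> palindrome confirmed.
Neighbouring characters ('x' / 'y') break symmetry, so it cannot extend further.
No longer palindromic substring exists; longest length = 10

10


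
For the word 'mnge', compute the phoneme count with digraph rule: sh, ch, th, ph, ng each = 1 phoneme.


Parsing 'mnge' greedily, digraphs first:
  'm' -> consonant phoneme (phonemes so far: 1)
  'ng' -> digraph (1 consonant phoneme) (phonemes so far: 2)
  'e' -> vowel phoneme (phonemes so far: 3)
Total phonemes: 3

3


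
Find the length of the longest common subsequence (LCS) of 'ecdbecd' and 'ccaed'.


DP table for LCS of 'ecdbecd' and 'ccaed':
       c  c  a  e  d
    0  0  0  0  0  0
  e 0  0  0  0  1  1
  c 0  1  1  1  1  1
  d 0  1  1  1  1  2
  b 0  1  1  1  1  2
  e 0  1  1  1  2  2
  c 0  1  2  2  2  2
  d 0  1  2  2  2  3
LCS: 'ced'
LCS length = 3

3


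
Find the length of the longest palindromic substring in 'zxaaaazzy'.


Scanning 'zxaaaazzy' for palindromic substrings.
Substring at positions 2-5: 'aaaa'.
Check: reverse('aaaa') = 'aaaa' -> palindrome confirmed.
Neighbouring characters ('x' / 'z') break symmetry, so it cannot extend further.
No longer palindromic substring exists; longest length = 4

4


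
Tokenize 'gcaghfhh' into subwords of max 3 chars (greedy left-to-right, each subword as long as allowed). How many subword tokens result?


'gcaghfhh' has 8 characters.
Chunking with max size 3:
  Chunk 1: 'gca' (positions 0-2)
  Chunk 2: 'ghf' (positions 3-5)
  Chunk 3: 'hh' (positions 6-7)
Total chunks: ceil(8 / 3) = 3

3


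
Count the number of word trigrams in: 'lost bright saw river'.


Word trigrams from [4] words:
  Trigram 1: (lost bright saw)
  Trigram 2: (bright saw river)
Total word trigrams: 4 - 2 = 2

2


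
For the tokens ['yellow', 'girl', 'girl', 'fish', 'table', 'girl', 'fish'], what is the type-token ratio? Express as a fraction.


Tokens: 7
Unique types: ('fish', 'girl', 'table', 'yellow') = 4
TTR = 4/7
Already in lowest terms.

4/7


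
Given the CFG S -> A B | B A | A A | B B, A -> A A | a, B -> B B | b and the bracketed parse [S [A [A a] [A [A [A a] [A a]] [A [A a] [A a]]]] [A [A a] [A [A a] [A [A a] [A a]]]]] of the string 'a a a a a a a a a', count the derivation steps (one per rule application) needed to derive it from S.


Every bracketed nonterminal node [X ...] in the tree is produced by exactly one rule application.
Reading the tree off as a leftmost derivation:
  Step 1: S  =>  A A   (applied S -> A A)
  Step 2: A A  =>  A A A   (applied A -> A A)
  Step 3: A A A  =>  a A A   (applied A -> a)
  Step 4: a A A  =>  a A A A   (applied A -> A A)
  Step 5: a A A A  =>  a A A A A   (applied A -> A A)
  Step 6: a A A A A  =>  a a A A A   (applied A -> a)
  Step 7: a a A A A  =>  a a a A A   (applied A -> a)
  Step 8: a a a A A  =>  a a a A A A   (applied A -> A A)
  Step 9: a a a A A A  =>  a a a a A A   (applied A -> a)
  Step 10: a a a a A A  =>  a a a a a A   (applied A -> a)
  Step 11: a a a a a A  =>  a a a a a A A   (applied A -> A A)
  Step 12: a a a a a A A  =>  a a a a a a A   (applied A -> a)
  Step 13: a a a a a a A  =>  a a a a a a A A   (applied A -> A A)
  Step 14: a a a a a a A A  =>  a a a a a a a A   (applied A -> a)
  Step 15: a a a a a a a A  =>  a a a a a a a A A   (applied A -> A A)
  Step 16: a a a a a a a A A  =>  a a a a a a a a A   (applied A -> a)
  Step 17: a a a a a a a a A  =>  a a a a a a a a a   (applied A -> a)
Final yield: a a a a a a a a a
Total rewrite steps: 17

17


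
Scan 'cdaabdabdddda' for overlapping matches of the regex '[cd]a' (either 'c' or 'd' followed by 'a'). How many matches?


Pattern: [cd]a means either 'c' or 'd' followed by 'a'.
Scanning 'cdaabdabdddda' position-by-position:
  Pos 0: window 'cd' -> no
  Pos 1: window 'da' -> MATCH
  Pos 2: window 'aa' -> no
  Pos 3: window 'ab' -> no
  Pos 4: window 'bd' -> no
  Pos 5: window 'da' -> MATCH
  Pos 6: window 'ab' -> no
  Pos 7: window 'bd' -> no
  Pos 8: window 'dd' -> no
  Pos 9: window 'dd' -> no
  Pos 10: window 'dd' -> no
  Pos 11: window 'da' -> MATCH
  Pos 12: window 'a' -> no
Total matches: 3

3


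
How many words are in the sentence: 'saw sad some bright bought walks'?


Counting words by splitting on spaces:
  Word 1: 'saw'
  Word 2: 'sad'
  Word 3: 'some'
  Word 4: 'bright'
  Word 5: 'bought'
  Word 6: 'walks'
Total words: 6

6


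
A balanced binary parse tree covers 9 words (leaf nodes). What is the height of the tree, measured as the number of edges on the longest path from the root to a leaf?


In a balanced binary tree with n leaves the deepest leaf is ceil(log2(n)) edges below the root.
log2(9) = 3.1699
ceil(3.1699) = 4
height (edges) = 4

4


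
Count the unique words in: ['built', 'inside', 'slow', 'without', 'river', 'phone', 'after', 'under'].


Listing all tokens and tracking unique types:
  Token 1: 'built' -> NEW (unique so far: 1)
  Token 2: 'inside' -> NEW (unique so far: 2)
  Token 3: 'slow' -> NEW (unique so far: 3)
  Token 4: 'without' -> NEW (unique so far: 4)
  Token 5: 'river' -> NEW (unique so far: 5)
  Token 6: 'phone' -> NEW (unique so far: 6)
  Token 7: 'after' -> NEW (unique so far: 7)
  Token 8: 'under' -> NEW (unique so far: 8)
Unique types: ('after', 'built', 'inside', 'phone', 'river', 'slow', 'under', 'without')
Vocabulary size: 8

8


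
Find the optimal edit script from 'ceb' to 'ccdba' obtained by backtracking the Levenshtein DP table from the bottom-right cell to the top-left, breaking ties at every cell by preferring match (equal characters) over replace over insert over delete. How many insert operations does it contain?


Edit distance = 3. Backtracking from cell (3, 5) with preference match > replace > insert > delete,
then listing the resulting alignment 'ceb' -> 'ccdba' left to right:
  Step 1: insert 'c' [insertion #1]
  Step 2: keep 'c'
  Step 3: replace e->d
  Step 4: keep 'b'
  Step 5: insert 'a' [insertion #2]
Total insertions: 2

2


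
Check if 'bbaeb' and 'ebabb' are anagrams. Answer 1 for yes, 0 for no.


Sort characters of 'bbaeb': 'abbbe'
Sort characters of 'ebabb': 'abbbe'
Sorted forms match -> they ARE anagrams
Result: 1

1


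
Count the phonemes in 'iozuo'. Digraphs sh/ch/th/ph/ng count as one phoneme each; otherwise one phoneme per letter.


Parsing 'iozuo' greedily, digraphs first:
  'i' -> vowel phoneme (phonemes so far: 1)
  'o' -> vowel phoneme (phonemes so far: 2)
  'z' -> consonant phoneme (phonemes so far: 3)
  'u' -> vowel phoneme (phonemes so far: 4)
  'o' -> vowel phoneme (phonemes so far: 5)
Total phonemes: 5

5


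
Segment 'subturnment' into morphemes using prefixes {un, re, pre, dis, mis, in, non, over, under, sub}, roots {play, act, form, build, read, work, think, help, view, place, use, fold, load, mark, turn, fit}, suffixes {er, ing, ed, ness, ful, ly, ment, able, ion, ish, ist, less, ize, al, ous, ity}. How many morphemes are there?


Segmenting 'subturnment' against the inventory:
  'sub' -> prefix (morpheme 1)
  'turn' -> root (morpheme 2)
  'ment' -> suffix (morpheme 3)
Total morphemes: 3

3


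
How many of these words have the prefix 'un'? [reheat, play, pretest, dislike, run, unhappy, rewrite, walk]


Checking each word for prefix 'un':
  'reheat' -> no (count: 0)
  'play' -> no (count: 0)
  'pretest' -> no (count: 0)
  'dislike' -> no (count: 0)
  'run' -> no (count: 0)
  'unhappy' -> YES, starts with 'un' (count: 1)
  'rewrite' -> no (count: 1)
  'walk' -> no (count: 1)
Total with prefix 'un': 1

1


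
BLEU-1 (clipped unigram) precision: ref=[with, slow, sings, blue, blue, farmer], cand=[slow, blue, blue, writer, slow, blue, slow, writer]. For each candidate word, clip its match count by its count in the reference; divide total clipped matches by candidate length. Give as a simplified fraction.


Reference word counts: {'blue': 2, 'farmer': 1, 'sings': 1, 'slow': 1, 'with': 1}
Checking each candidate word (with clipping):
  'slow' -> in reference (ref count 1, used 1/1) -> match (matches: 1)
  'blue' -> in reference (ref count 2, used 1/2) -> match (matches: 2)
  'blue' -> in reference (ref count 2, used 2/2) -> match (matches: 3)
  'writer' -> not in reference -> no match (matches: 3)
  'slow' -> ref count 1 already used up (1/1) -> clipped, no match (matches: 3)
  'blue' -> ref count 2 already used up (2/2) -> clipped, no match (matches: 3)
  'slow' -> ref count 1 already used up (1/1) -> clipped, no match (matches: 3)
  'writer' -> not in reference -> no match (matches: 3)
Clipped matches: 3, Candidate length: 8
Precision = 3/8

3/8


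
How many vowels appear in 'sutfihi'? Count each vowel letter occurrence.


Scanning each character of 'sutfihi':
  Position 1: 's' -> consonant (running count: 0)
  Position 2: 'u' -> vowel (running count: 1)
  Position 3: 't' -> consonant (running count: 1)
  Position 4: 'f' -> consonant (running count: 1)
  Position 5: 'i' -> vowel (running count: 2)
  Position 6: 'h' -> consonant (running count: 2)
  Position 7: 'i' -> vowel (running count: 3)
Total vowels: 3

3


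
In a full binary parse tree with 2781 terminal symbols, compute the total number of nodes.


Leaf nodes (terminals): 2781
Internal nodes = n - 1 = 2781 - 1 = 2780
Total = leaves + internal = 2781 + 2780 = 5561

5561


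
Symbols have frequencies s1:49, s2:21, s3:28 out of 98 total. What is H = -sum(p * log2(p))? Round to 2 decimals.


Computing entropy H = -sum(p_i * log2(p_i)):
  s1: p = 49/98 = 0.5000, -p*log2(p) = 0.5000
  s2: p = 21/98 = 0.2143, -p*log2(p) = 0.4762
  s3: p = 28/98 = 0.2857, -p*log2(p) = 0.5164
H = sum of terms = 1.4926
Rounded to 2 decimals: 1.49

1.49


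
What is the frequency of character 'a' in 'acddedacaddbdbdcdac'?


Scanning 'acddedacaddbdbdcdac' for 'a':
  Position 0: 'a' -> MATCH (count: 1)
  Position 6: 'a' -> MATCH (count: 2)
  Position 8: 'a' -> MATCH (count: 3)
  Position 17: 'a' -> MATCH (count: 4)
Total occurrences of 'a': 4

4


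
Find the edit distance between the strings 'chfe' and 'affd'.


Building DP table for s1='chfe' (len 4) and s2='affd' (len 4):
       a  f  f  d
    0  1  2  3  4
  c 1  1  2  3  4
  h 2  2  2  3  4
  f 3  3  2  2  3
  e 4  4  3  3  3
Edit distance = dp[4][4] = 3

3


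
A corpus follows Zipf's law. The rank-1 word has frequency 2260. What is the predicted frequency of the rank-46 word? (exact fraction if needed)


Zipf's law: freq(rank) = f1 / rank
f1 = 2260, rank = 46
freq = 2260 / 46
GCD(2260, 46) = 2
Simplified: 1130/23

1130/23


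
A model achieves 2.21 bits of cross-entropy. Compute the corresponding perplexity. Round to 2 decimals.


Perplexity formula: PP = 2^H
H = 2.21
PP = 2^2.21
Decompose: 2^2.21 = 2^2 * 2^0.21
2^2 = 4, 2^0.21 ~ 1.1566882
PP ~ 4 * 1.1566882 = 4.6267528
Rounded to 2 decimals: 4.63

4.63


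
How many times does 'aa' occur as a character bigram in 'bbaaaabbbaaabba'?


Scanning 'bbaaaabbbaaabba' for bigram 'aa':
  Position 0: 'bb' -> no
  Position 1: 'ba' -> no
  Position 2: 'aa' -> MATCH
  Position 3: 'aa' -> MATCH
  Position 4: 'aa' -> MATCH
  Position 5: 'ab' -> no
  Position 6: 'bb' -> no
  Position 7: 'bb' -> no
  Position 8: 'ba' -> no
  Position 9: 'aa' -> MATCH
  Position 10: 'aa' -> MATCH
  Position 11: 'ab' -> no
  Position 12: 'bb' -> no
  Position 13: 'ba' -> no
Total matches: 5

5


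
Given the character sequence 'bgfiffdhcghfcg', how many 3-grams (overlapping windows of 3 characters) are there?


String 'bgfiffdhcghfcg' has length L = 14.
Number of overlapping n-grams = L - n + 1
Substituting: 14 - 3 + 1 = 12

12


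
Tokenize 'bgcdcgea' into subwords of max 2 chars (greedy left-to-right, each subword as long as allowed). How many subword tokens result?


'bgcdcgea' has 8 characters.
Chunking with max size 2:
  Chunk 1: 'bg' (positions 0-1)
  Chunk 2: 'cd' (positions 2-3)
  Chunk 3: 'cg' (positions 4-5)
  Chunk 4: 'ea' (positions 6-7)
Total chunks: ceil(8 / 2) = 4

4


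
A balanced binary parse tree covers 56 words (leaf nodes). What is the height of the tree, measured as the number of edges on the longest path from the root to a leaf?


In a balanced binary tree with n leaves the deepest leaf is ceil(log2(n)) edges below the root.
log2(56) = 5.8074
ceil(5.8074) = 6
height (edges) = 6

6


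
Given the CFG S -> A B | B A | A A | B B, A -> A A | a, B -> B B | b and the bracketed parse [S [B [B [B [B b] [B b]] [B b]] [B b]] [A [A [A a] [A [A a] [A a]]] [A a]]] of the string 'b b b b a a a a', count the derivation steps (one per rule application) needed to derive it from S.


Every bracketed nonterminal node [X ...] in the tree is produced by exactly one rule application.
Reading the tree off as a leftmost derivation:
  Step 1: S  =>  B A   (applied S -> B A)
  Step 2: B A  =>  B B A   (applied B -> B B)
  Step 3: B B A  =>  B B B A   (applied B -> B B)
  Step 4: B B B A  =>  B B B B A   (applied B -> B B)
  Step 5: B B B B A  =>  b B B B A   (applied B -> b)
  Step 6: b B B B A  =>  b b B B A   (applied B -> b)
  Step 7: b b B B A  =>  b b b B A   (applied B -> b)
  Step 8: b b b B A  =>  b b b b A   (applied B -> b)
  Step 9: b b b b A  =>  b b b b A A   (applied A -> A A)
  Step 10: b b b b A A  =>  b b b b A A A   (applied A -> A A)
  Step 11: b b b b A A A  =>  b b b b a A A   (applied A -> a)
  Step 12: b b b b a A A  =>  b b b b a A A A   (applied A -> A A)
  Step 13: b b b b a A A A  =>  b b b b a a A A   (applied A -> a)
  Step 14: b b b b a a A A  =>  b b b b a a a A   (applied A -> a)
  Step 15: b b b b a a a A  =>  b b b b a a a a   (applied A -> a)
Final yield: b b b b a a a a
Total rewrite steps: 15

15


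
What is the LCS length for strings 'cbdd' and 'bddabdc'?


DP table for LCS of 'cbdd' and 'bddabdc':
       b  d  d  a  b  d  c
    0  0  0  0  0  0  0  0
  c 0  0  0  0  0  0  0  1
  b 0  1  1  1  1  1  1  1
  d 0  1  2  2  2  2  2  2
  d 0  1  2  3  3  3  3  3
LCS: 'bdd'
LCS length = 3

3


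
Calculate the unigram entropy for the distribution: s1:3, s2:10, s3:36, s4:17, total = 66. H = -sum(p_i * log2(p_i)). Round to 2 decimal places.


Computing entropy H = -sum(p_i * log2(p_i)):
  s1: p = 3/66 = 0.0455, -p*log2(p) = 0.2027
  s2: p = 10/66 = 0.1515, -p*log2(p) = 0.4125
  s3: p = 36/66 = 0.5455, -p*log2(p) = 0.4770
  s4: p = 17/66 = 0.2576, -p*log2(p) = 0.5041
H = sum of terms = 1.5963
Rounded to 2 decimals: 1.60

1.60


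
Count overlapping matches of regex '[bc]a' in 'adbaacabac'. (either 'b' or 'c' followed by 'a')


Pattern: [bc]a means either 'b' or 'c' followed by 'a'.
Scanning 'adbaacabac' position-by-position:
  Pos 0: window 'ad' -> no
  Pos 1: window 'db' -> no
  Pos 2: window 'ba' -> MATCH
  Pos 3: window 'aa' -> no
  Pos 4: window 'ac' -> no
  Pos 5: window 'ca' -> MATCH
  Pos 6: window 'ab' -> no
  Pos 7: window 'ba' -> MATCH
  Pos 8: window 'ac' -> no
  Pos 9: window 'c' -> no
Total matches: 3

3


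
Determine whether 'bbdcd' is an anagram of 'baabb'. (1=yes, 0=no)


Sort characters of 'bbdcd': 'bbcdd'
Sort characters of 'baabb': 'aabbb'
Sorted forms differ -> they are NOT anagrams
Result: 0

0


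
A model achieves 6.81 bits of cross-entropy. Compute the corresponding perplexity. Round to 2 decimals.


Perplexity formula: PP = 2^H
H = 6.81
PP = 2^6.81
Decompose: 2^6.81 = 2^6 * 2^0.81
2^6 = 64, 2^0.81 ~ 1.7532114
PP ~ 64 * 1.7532114 = 112.2055296
Rounded to 2 decimals: 112.21

112.21


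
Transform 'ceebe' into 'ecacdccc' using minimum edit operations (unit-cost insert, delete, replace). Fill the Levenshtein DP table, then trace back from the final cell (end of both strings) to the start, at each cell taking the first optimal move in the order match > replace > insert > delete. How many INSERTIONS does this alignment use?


Edit distance = 7. Backtracking from cell (5, 8) with preference match > replace > insert > delete,
then listing the resulting alignment 'ceebe' -> 'ecacdccc' left to right:
  Step 1: insert 'e' [insertion #1]
  Step 2: insert 'c' [insertion #2]
  Step 3: insert 'a' [insertion #3]
  Step 4: keep 'c'
  Step 5: replace e->d
  Step 6: replace e->c
  Step 7: replace b->c
  Step 8: replace e->c
Total insertions: 3

3


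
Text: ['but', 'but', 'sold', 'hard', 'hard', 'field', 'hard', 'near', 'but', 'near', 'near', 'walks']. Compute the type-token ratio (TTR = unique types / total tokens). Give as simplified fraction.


Tokens: 12
Unique types: ('but', 'field', 'hard', 'near', 'sold', 'walks') = 6
TTR = 6/12
Simplify: divide both by 6 -> 1/2
TTR = 1/2

1/2


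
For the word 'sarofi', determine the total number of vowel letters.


Scanning each character of 'sarofi':
  Position 1: 's' -> consonant (running count: 0)
  Position 2: 'a' -> vowel (running count: 1)
  Position 3: 'r' -> consonant (running count: 1)
  Position 4: 'o' -> vowel (running count: 2)
  Position 5: 'f' -> consonant (running count: 2)
  Position 6: 'i' -> vowel (running count: 3)
Total vowels: 3

3


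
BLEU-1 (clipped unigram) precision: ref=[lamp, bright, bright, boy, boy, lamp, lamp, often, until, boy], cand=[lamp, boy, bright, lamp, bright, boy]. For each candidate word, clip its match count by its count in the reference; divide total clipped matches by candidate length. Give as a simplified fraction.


Reference word counts: {'boy': 3, 'bright': 2, 'lamp': 3, 'often': 1, 'until': 1}
Checking each candidate word (with clipping):
  'lamp' -> in reference (ref count 3, used 1/3) -> match (matches: 1)
  'boy' -> in reference (ref count 3, used 1/3) -> match (matches: 2)
  'bright' -> in reference (ref count 2, used 1/2) -> match (matches: 3)
  'lamp' -> in reference (ref count 3, used 2/3) -> match (matches: 4)
  'bright' -> in reference (ref count 2, used 2/2) -> match (matches: 5)
  'boy' -> in reference (ref count 3, used 2/3) -> match (matches: 6)
Clipped matches: 6, Candidate length: 6
Precision = 6/6 = 1

1


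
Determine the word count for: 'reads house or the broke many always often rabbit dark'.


Counting words by splitting on spaces:
  Word 1: 'reads'
  Word 2: 'house'
  Word 3: 'or'
  Word 4: 'the'
  Word 5: 'broke'
  Word 6: 'many'
  Word 7: 'always'
  Word 8: 'often'
  Word 9: 'rabbit'
  Word 10: 'dark'
Total words: 10

10


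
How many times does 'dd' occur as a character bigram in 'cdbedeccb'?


Scanning 'cdbedeccb' for bigram 'dd':
  Position 0: 'cd' -> no
  Position 1: 'db' -> no
  Position 2: 'be' -> no
  Position 3: 'ed' -> no
  Position 4: 'de' -> no
  Position 5: 'ec' -> no
  Position 6: 'cc' -> no
  Position 7: 'cb' -> no
Total matches: 0

0


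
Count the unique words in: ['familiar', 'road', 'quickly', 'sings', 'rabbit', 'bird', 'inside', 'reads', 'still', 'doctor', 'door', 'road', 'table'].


Listing all tokens and tracking unique types:
  Token 1: 'familiar' -> NEW (unique so far: 1)
  Token 2: 'road' -> NEW (unique so far: 2)
  Token 3: 'quickly' -> NEW (unique so far: 3)
  Token 4: 'sings' -> NEW (unique so far: 4)
  Token 5: 'rabbit' -> NEW (unique so far: 5)
  Token 6: 'bird' -> NEW (unique so far: 6)
  Token 7: 'inside' -> NEW (unique so far: 7)
  Token 8: 'reads' -> NEW (unique so far: 8)
  Token 9: 'still' -> NEW (unique so far: 9)
  Token 10: 'doctor' -> NEW (unique so far: 10)
  Token 11: 'door' -> NEW (unique so far: 11)
  Token 12: 'road' -> duplicate (unique so far: 11)
  Token 13: 'table' -> NEW (unique so far: 12)
Unique types: ('bird', 'doctor', 'door', 'familiar', 'inside', 'quickly', 'rabbit', 'reads', 'road', 'sings', 'still', 'table')
Vocabulary size: 12

12


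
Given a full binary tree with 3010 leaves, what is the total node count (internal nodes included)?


Leaf nodes (terminals): 3010
Internal nodes = n - 1 = 3010 - 1 = 3009
Total = leaves + internal = 3010 + 3009 = 6019

6019


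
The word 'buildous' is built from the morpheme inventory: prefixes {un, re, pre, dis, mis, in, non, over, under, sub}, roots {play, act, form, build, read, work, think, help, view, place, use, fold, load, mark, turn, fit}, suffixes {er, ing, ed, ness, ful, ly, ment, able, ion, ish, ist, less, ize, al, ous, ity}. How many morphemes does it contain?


Segmenting 'buildous' against the inventory:
  'build' -> root (morpheme 1)
  'ous' -> suffix (morpheme 2)
Total morphemes: 2

2


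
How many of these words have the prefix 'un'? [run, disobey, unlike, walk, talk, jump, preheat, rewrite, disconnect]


Checking each word for prefix 'un':
  'run' -> no (count: 0)
  'disobey' -> no (count: 0)
  'unlike' -> YES, starts with 'un' (count: 1)
  'walk' -> no (count: 1)
  'talk' -> no (count: 1)
  'jump' -> no (count: 1)
  'preheat' -> no (count: 1)
  'rewrite' -> no (count: 1)
  'disconnect' -> no (count: 1)
Total with prefix 'un': 1

1


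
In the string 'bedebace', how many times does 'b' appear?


Scanning 'bedebace' for 'b':
  Position 0: 'b' -> MATCH (count: 1)
  Position 4: 'b' -> MATCH (count: 2)
Total occurrences of 'b': 2

2


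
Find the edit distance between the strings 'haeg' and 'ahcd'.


Building DP table for s1='haeg' (len 4) and s2='ahcd' (len 4):
       a  h  c  d
    0  1  2  3  4
  h 1  1  1  2  3
  a 2  1  2  2  3
  e 3  2  2  3  3
  g 4  3  3  3  4
Edit distance = dp[4][4] = 4

4


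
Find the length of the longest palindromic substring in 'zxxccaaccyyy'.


Scanning 'zxxccaaccyyy' for palindromic substrings.
Substring at positions 3-8: 'ccaacc'.
Check: reverse('ccaacc') = 'ccaacc' -> palindrome confirmed.
Neighbouring characters ('x' / 'y') break symmetry, so it cannot extend further.
No longer palindromic substring exists; longest length = 6

6


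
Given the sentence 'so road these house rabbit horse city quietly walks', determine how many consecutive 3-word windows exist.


Word trigrams from [9] words:
  Trigram 1: (so road these)
  Trigram 2: (road these house)
  Trigram 3: (these house rabbit)
  Trigram 4: (house rabbit horse)
  Trigram 5: (rabbit horse city)
  Trigram 6: (horse city quietly)
  Trigram 7: (city quietly walks)
Total word trigrams: 9 - 2 = 7

7


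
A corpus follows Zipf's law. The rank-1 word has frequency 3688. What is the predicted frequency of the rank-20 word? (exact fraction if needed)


Zipf's law: freq(rank) = f1 / rank
f1 = 3688, rank = 20
freq = 3688 / 20
GCD(3688, 20) = 4
Simplified: 922/5

922/5


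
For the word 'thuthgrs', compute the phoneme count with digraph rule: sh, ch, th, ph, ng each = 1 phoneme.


Parsing 'thuthgrs' greedily, digraphs first:
  'th' -> digraph (1 consonant phoneme) (phonemes so far: 1)
  'u' -> vowel phoneme (phonemes so far: 2)
  'th' -> digraph (1 consonant phoneme) (phonemes so far: 3)
  'g' -> consonant phoneme (phonemes so far: 4)
  'r' -> consonant phoneme (phonemes so far: 5)
  's' -> consonant phoneme (phonemes so far: 6)
Total phonemes: 6

6


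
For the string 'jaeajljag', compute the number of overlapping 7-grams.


String 'jaeajljag' has length L = 9.
Number of overlapping n-grams = L - n + 1
Substituting: 9 - 7 + 1 = 3

3


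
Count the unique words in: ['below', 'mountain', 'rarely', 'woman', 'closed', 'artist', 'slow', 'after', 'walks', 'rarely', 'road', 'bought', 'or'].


Listing all tokens and tracking unique types:
  Token 1: 'below' -> NEW (unique so far: 1)
  Token 2: 'mountain' -> NEW (unique so far: 2)
  Token 3: 'rarely' -> NEW (unique so far: 3)
  Token 4: 'woman' -> NEW (unique so far: 4)
  Token 5: 'closed' -> NEW (unique so far: 5)
  Token 6: 'artist' -> NEW (unique so far: 6)
  Token 7: 'slow' -> NEW (unique so far: 7)
  Token 8: 'after' -> NEW (unique so far: 8)
  Token 9: 'walks' -> NEW (unique so far: 9)
  Token 10: 'rarely' -> duplicate (unique so far: 9)
  Token 11: 'road' -> NEW (unique so far: 10)
  Token 12: 'bought' -> NEW (unique so far: 11)
  Token 13: 'or' -> NEW (unique so far: 12)
Unique types: ('after', 'artist', 'below', 'bought', 'closed', 'mountain', 'or', 'rarely', 'road', 'slow', 'walks', 'woman')
Vocabulary size: 12

12


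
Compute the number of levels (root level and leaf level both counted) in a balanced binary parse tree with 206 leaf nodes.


In a balanced binary tree with n leaves the deepest leaf is ceil(log2(n)) edges below the root,
so counting node levels inclusive of root and leaves gives ceil(log2(n)) + 1 levels.
log2(206) = 7.6865
ceil(7.6865) = 8
levels = 8 + 1 = 9

9


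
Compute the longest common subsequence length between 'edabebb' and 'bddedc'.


DP table for LCS of 'edabebb' and 'bddedc':
       b  d  d  e  d  c
    0  0  0  0  0  0  0
  e 0  0  0  0  1  1  1
  d 0  0  1  1  1  2  2
  a 0  0  1  1  1  2  2
  b 0  1  1  1  1  2  2
  e 0  1  1  1  2  2  2
  b 0  1  1  1  2  2  2
  b 0  1  1  1  2  2  2
LCS: 'ed'
LCS length = 2

2


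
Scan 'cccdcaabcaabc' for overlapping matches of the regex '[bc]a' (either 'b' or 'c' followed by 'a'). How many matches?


Pattern: [bc]a means either 'b' or 'c' followed by 'a'.
Scanning 'cccdcaabcaabc' position-by-position:
  Pos 0: window 'cc' -> no
  Pos 1: window 'cc' -> no
  Pos 2: window 'cd' -> no
  Pos 3: window 'dc' -> no
  Pos 4: window 'ca' -> MATCH
  Pos 5: window 'aa' -> no
  Pos 6: window 'ab' -> no
  Pos 7: window 'bc' -> no
  Pos 8: window 'ca' -> MATCH
  Pos 9: window 'aa' -> no
  Pos 10: window 'ab' -> no
  Pos 11: window 'bc' -> no
  Pos 12: window 'c' -> no
Total matches: 2

2


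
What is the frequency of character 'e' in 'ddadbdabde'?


Scanning 'ddadbdabde' for 'e':
  Position 9: 'e' -> MATCH (count: 1)
Total occurrences of 'e': 1

1


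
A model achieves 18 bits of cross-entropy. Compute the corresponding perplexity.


Perplexity formula: PP = 2^H
H = 18
PP = 2^18
PP = 2^18 = 262144

262144


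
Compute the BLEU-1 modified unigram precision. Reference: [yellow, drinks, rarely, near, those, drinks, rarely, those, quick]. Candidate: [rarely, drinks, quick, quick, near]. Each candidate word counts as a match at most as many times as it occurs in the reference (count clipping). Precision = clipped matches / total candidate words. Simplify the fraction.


Reference word counts: {'drinks': 2, 'near': 1, 'quick': 1, 'rarely': 2, 'those': 2, 'yellow': 1}
Checking each candidate word (with clipping):
  'rarely' -> in reference (ref count 2, used 1/2) -> match (matches: 1)
  'drinks' -> in reference (ref count 2, used 1/2) -> match (matches: 2)
  'quick' -> in reference (ref count 1, used 1/1) -> match (matches: 3)
  'quick' -> ref count 1 already used up (1/1) -> clipped, no match (matches: 3)
  'near' -> in reference (ref count 1, used 1/1) -> match (matches: 4)
Clipped matches: 4, Candidate length: 5
Precision = 4/5

4/5


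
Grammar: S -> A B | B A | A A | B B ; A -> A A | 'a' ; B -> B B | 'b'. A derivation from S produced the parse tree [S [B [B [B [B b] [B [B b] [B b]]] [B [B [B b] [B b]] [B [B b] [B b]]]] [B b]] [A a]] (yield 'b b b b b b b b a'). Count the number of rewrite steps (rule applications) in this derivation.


Every bracketed nonterminal node [X ...] in the tree is produced by exactly one rule application.
Reading the tree off as a leftmost derivation:
  Step 1: S  =>  B A   (applied S -> B A)
  Step 2: B A  =>  B B A   (applied B -> B B)
  Step 3: B B A  =>  B B B A   (applied B -> B B)
  Step 4: B B B A  =>  B B B B A   (applied B -> B B)
  Step 5: B B B B A  =>  b B B B A   (applied B -> b)
  Step 6: b B B B A  =>  b B B B B A   (applied B -> B B)
  Step 7: b B B B B A  =>  b b B B B A   (applied B -> b)
  Step 8: b b B B B A  =>  b b b B B A   (applied B -> b)
  Step 9: b b b B B A  =>  b b b B B B A   (applied B -> B B)
  Step 10: b b b B B B A  =>  b b b B B B B A   (applied B -> B B)
  Step 11: b b b B B B B A  =>  b b b b B B B A   (applied B -> b)
  Step 12: b b b b B B B A  =>  b b b b b B B A   (applied B -> b)
  Step 13: b b b b b B B A  =>  b b b b b B B B A   (applied B -> B B)
  Step 14: b b b b b B B B A  =>  b b b b b b B B A   (applied B -> b)
  Step 15: b b b b b b B B A  =>  b b b b b b b B A   (applied B -> b)
  Step 16: b b b b b b b B A  =>  b b b b b b b b A   (applied B -> b)
  Step 17: b b b b b b b b A  =>  b b b b b b b b a   (applied A -> a)
Final yield: b b b b b b b b a
Total rewrite steps: 17

17


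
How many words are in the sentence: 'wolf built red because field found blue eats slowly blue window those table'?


Counting words by splitting on spaces:
  Word 1: 'wolf'
  Word 2: 'built'
  Word 3: 'red'
  Word 4: 'because'
  Word 5: 'field'
  Word 6: 'found'
  Word 7: 'blue'
  Word 8: 'eats'
  Word 9: 'slowly'
  Word 10: 'blue'
  Word 11: 'window'
  Word 12: 'those'
  Word 13: 'table'
Total words: 13

13


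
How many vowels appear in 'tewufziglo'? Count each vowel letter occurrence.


Scanning each character of 'tewufziglo':
  Position 1: 't' -> consonant (running count: 0)
  Position 2: 'e' -> vowel (running count: 1)
  Position 3: 'w' -> consonant (running count: 1)
  Position 4: 'u' -> vowel (running count: 2)
  Position 5: 'f' -> consonant (running count: 2)
  Position 6: 'z' -> consonant (running count: 2)
  Position 7: 'i' -> vowel (running count: 3)
  Position 8: 'g' -> consonant (running count: 3)
  Position 9: 'l' -> consonant (running count: 3)
  Position 10: 'o' -> vowel (running count: 4)
Total vowels: 4

4


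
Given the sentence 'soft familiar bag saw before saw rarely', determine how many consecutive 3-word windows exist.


Word trigrams from [7] words:
  Trigram 1: (soft familiar bag)
  Trigram 2: (familiar bag saw)
  Trigram 3: (bag saw before)
  Trigram 4: (saw before saw)
  Trigram 5: (before saw rarely)
Total word trigrams: 7 - 2 = 5

5


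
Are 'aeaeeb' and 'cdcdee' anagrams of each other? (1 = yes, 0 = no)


Sort characters of 'aeaeeb': 'aabeee'
Sort characters of 'cdcdee': 'ccddee'
Sorted forms differ -> they are NOT anagrams
Result: 0

0


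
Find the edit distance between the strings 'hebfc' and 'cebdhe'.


Building DP table for s1='hebfc' (len 5) and s2='cebdhe' (len 6):
       c  e  b  d  h  e
    0  1  2  3  4  5  6
  h 1  1  2  3  4  4  5
  e 2  2  1  2  3  4  4
  b 3  3  2  1  2  3  4
  f 4  4  3  2  2  3  4
  c 5  4  4  3  3  3  4
Edit distance = dp[5][6] = 4

4


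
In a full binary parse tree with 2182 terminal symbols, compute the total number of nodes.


Leaf nodes (terminals): 2182
Internal nodes = n - 1 = 2182 - 1 = 2181
Total = leaves + internal = 2182 + 2181 = 4363

4363


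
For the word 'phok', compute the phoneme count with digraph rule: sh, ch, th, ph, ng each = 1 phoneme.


Parsing 'phok' greedily, digraphs first:
  'ph' -> digraph (1 consonant phoneme) (phonemes so far: 1)
  'o' -> vowel phoneme (phonemes so far: 2)
  'k' -> consonant phoneme (phonemes so far: 3)
Total phonemes: 3

3


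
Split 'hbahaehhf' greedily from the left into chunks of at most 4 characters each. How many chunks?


'hbahaehhf' has 9 characters.
Chunking with max size 4:
  Chunk 1: 'hbah' (positions 0-3)
  Chunk 2: 'aehh' (positions 4-7)
  Chunk 3: 'f' (positions 8-8)
Total chunks: ceil(9 / 4) = 3

3


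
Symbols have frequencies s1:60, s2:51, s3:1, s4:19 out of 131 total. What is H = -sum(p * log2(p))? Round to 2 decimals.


Computing entropy H = -sum(p_i * log2(p_i)):
  s1: p = 60/131 = 0.4580, -p*log2(p) = 0.5160
  s2: p = 51/131 = 0.3893, -p*log2(p) = 0.5299
  s3: p = 1/131 = 0.0076, -p*log2(p) = 0.0537
  s4: p = 19/131 = 0.1450, -p*log2(p) = 0.4040
H = sum of terms = 1.5036
Rounded to 2 decimals: 1.50

1.50


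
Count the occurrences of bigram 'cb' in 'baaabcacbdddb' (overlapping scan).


Scanning 'baaabcacbdddb' for bigram 'cb':
  Position 0: 'ba' -> no
  Position 1: 'aa' -> no
  Position 2: 'aa' -> no
  Position 3: 'ab' -> no
  Position 4: 'bc' -> no
  Position 5: 'ca' -> no
  Position 6: 'ac' -> no
  Position 7: 'cb' -> MATCH
  Position 8: 'bd' -> no
  Position 9: 'dd' -> no
  Position 10: 'dd' -> no
  Position 11: 'db' -> no
Total matches: 1

1


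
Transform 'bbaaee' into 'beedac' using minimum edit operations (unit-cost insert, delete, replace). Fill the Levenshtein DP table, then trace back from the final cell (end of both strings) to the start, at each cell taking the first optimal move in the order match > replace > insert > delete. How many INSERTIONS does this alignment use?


Edit distance = 5. Backtracking from cell (6, 6) with preference match > replace > insert > delete,
then listing the resulting alignment 'bbaaee' -> 'beedac' left to right:
  Step 1: keep 'b'
  Step 2: replace b->e
  Step 3: replace a->e
  Step 4: replace a->d
  Step 5: replace e->a
  Step 6: replace e->c
Total insertions: 0

0


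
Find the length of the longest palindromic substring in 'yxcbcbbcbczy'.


Scanning 'yxcbcbbcbczy' for palindromic substrings.
Substring at positions 2-9: 'cbcbbcbc'.
Check: reverse('cbcbbcbc') = 'cbcbbcbc' -> palindrome confirmed.
Neighbouring characters ('x' / 'z') break symmetry, so it cannot extend further.
No longer palindromic substring exists; longest length = 8

8


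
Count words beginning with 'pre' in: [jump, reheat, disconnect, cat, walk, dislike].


Checking each word for prefix 'pre':
  'jump' -> no (count: 0)
  'reheat' -> no (count: 0)
  'disconnect' -> no (count: 0)
  'cat' -> no (count: 0)
  'walk' -> no (count: 0)
  'dislike' -> no (count: 0)
Total with prefix 'pre': 0

0


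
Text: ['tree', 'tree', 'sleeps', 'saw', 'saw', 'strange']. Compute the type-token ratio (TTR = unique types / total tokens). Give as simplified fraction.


Tokens: 6
Unique types: ('saw', 'sleeps', 'strange', 'tree') = 4
TTR = 4/6
Simplify: divide both by 2 -> 2/3
TTR = 2/3

2/3


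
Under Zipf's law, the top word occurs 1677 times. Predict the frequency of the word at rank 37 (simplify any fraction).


Zipf's law: freq(rank) = f1 / rank
f1 = 1677, rank = 37
freq = 1677 / 37
GCD(1677, 37) = 1
Simplified: 1677/37

1677/37


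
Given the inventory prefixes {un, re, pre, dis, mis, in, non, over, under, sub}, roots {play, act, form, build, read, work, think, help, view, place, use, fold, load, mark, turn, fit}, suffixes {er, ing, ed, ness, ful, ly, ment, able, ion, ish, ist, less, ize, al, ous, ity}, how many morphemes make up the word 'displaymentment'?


Segmenting 'displaymentment' against the inventory:
  'dis' -> prefix (morpheme 1)
  'play' -> root (morpheme 2)
  'ment' -> suffix (morpheme 3)
  'ment' -> suffix (morpheme 4)
Total morphemes: 4

4


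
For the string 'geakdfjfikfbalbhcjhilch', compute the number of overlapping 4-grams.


String 'geakdfjfikfbalbhcjhilch' has length L = 23.
Number of overlapping n-grams = L - n + 1
Substituting: 23 - 4 + 1 = 20

20


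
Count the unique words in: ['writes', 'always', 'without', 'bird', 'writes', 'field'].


Listing all tokens and tracking unique types:
  Token 1: 'writes' -> NEW (unique so far: 1)
  Token 2: 'always' -> NEW (unique so far: 2)
  Token 3: 'without' -> NEW (unique so far: 3)
  Token 4: 'bird' -> NEW (unique so far: 4)
  Token 5: 'writes' -> duplicate (unique so far: 4)
  Token 6: 'field' -> NEW (unique so far: 5)
Unique types: ('always', 'bird', 'field', 'without', 'writes')
Vocabulary size: 5

5


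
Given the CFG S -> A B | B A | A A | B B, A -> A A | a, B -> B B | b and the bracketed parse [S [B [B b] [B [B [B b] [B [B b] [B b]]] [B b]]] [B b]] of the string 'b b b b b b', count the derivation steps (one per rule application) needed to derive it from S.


Every bracketed nonterminal node [X ...] in the tree is produced by exactly one rule application.
Reading the tree off as a leftmost derivation:
  Step 1: S  =>  B B   (applied S -> B B)
  Step 2: B B  =>  B B B   (applied B -> B B)
  Step 3: B B B  =>  b B B   (applied B -> b)
  Step 4: b B B  =>  b B B B   (applied B -> B B)
  Step 5: b B B B  =>  b B B B B   (applied B -> B B)
  Step 6: b B B B B  =>  b b B B B   (applied B -> b)
  Step 7: b b B B B  =>  b b B B B B   (applied B -> B B)
  Step 8: b b B B B B  =>  b b b B B B   (applied B -> b)
  Step 9: b b b B B B  =>  b b b b B B   (applied B -> b)
  Step 10: b b b b B B  =>  b b b b b B   (applied B -> b)
  Step 11: b b b b b B  =>  b b b b b b   (applied B -> b)
Final yield: b b b b b b
Total rewrite steps: 11

11


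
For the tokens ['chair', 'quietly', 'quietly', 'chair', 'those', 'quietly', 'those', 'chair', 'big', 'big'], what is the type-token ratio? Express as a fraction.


Tokens: 10
Unique types: ('big', 'chair', 'quietly', 'those') = 4
TTR = 4/10
Simplify: divide both by 2 -> 2/5
TTR = 2/5

2/5
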